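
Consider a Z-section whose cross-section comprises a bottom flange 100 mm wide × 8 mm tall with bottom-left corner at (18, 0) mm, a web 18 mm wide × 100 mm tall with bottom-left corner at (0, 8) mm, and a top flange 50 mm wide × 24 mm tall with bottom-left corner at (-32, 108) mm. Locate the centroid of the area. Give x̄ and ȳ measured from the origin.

x̄ = 16.37 mm, ȳ = 66.21 mm

bottom flange: A = 100 × 8 = 800.00, centroid at (68.00, 4.00).
web: A = 18 × 100 = 1800.00, centroid at (9.00, 58.00).
top flange: A = 50 × 24 = 1200.00, centroid at (-7.00, 120.00).
ΣA = 3800.00 mm², ΣAx̄ = 62200.00 mm³, ΣAȳ = 251600.00 mm³.
x̄ = 62200.00/3800.00 = 16.37 mm; ȳ = 251600.00/3800.00 = 66.21 mm.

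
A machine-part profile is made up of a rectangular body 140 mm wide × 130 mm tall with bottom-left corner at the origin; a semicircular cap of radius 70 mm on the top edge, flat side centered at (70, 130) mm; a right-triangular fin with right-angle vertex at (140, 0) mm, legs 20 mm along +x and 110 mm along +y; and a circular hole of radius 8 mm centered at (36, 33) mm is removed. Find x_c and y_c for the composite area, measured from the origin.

rectangular body: A = 140 × 130 = 18200.00, centroid at (70.00, 65.00).
semicircular top: A = ½π·70² = 7696.90, centroid at (70.00, 159.71).
triangular fin: A = ½·20·110 = 1100.00, centroid at (146.67, 36.67).
hole: A = −π·8² = -201.06, centroid at (36.00, 33.00).
ΣA = 26795.84 mm²
ΣAx_c = (18200.00)(70.00) + (7696.90)(70.00) + (1100.00)(146.67) + (-201.06)(36.00) = 1966878.24 mm³
ΣAy_c = (18200.00)(65.00) + (7696.90)(159.71) + (1100.00)(36.67) + (-201.06)(33.00) = 2445962.22 mm³
x_c = 1966878.24 / 26795.84 = 73.40 mm
y_c = 2445962.22 / 26795.84 = 91.28 mm

x_c = 73.40 mm, y_c = 91.28 mm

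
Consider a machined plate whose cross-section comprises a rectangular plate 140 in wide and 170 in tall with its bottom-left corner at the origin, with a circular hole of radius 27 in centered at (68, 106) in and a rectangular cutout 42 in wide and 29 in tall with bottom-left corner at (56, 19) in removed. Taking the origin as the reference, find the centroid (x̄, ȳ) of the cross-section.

x̄ = 69.81 in, ȳ = 85.72 in

Part | A | x̄ᵢ | ȳᵢ | A·x̄ᵢ | A·ȳᵢ
plate | 23800.00 | 70.00 | 85.00 | 1666000.00 | 2023000.00
hole 1 | -2290.22 | 68.00 | 106.00 | -155735.03 | -242763.43
hole 2 | -1218.00 | 77.00 | 33.50 | -93786.00 | -40803.00
Σ | 20291.78 |  |  | 1416478.97 | 1739433.57
x̄ = 1416478.97 / 20291.78 = 69.81 in
ȳ = 1739433.57 / 20291.78 = 85.72 in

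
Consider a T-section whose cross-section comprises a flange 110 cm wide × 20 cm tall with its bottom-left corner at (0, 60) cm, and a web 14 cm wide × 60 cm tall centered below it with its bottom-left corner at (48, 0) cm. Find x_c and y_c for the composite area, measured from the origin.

x_c = 55.00 cm, y_c = 58.95 cm

Part | A | x̄ᵢ | ȳᵢ | A·x̄ᵢ | A·ȳᵢ
web | 840.00 | 55.00 | 30.00 | 46200.00 | 25200.00
flange | 2200.00 | 55.00 | 70.00 | 121000.00 | 154000.00
Σ | 3040.00 |  |  | 167200.00 | 179200.00
x_c = 167200.00 / 3040.00 = 55.00 cm
y_c = 179200.00 / 3040.00 = 58.95 cm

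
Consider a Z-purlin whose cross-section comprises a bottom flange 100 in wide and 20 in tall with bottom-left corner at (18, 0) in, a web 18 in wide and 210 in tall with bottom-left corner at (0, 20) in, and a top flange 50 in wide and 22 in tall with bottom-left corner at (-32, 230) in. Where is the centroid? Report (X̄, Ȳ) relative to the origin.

bottom flange: A = 100 × 20 = 2000.00, centroid at (68.00, 10.00).
web: A = 18 × 210 = 3780.00, centroid at (9.00, 125.00).
top flange: A = 50 × 22 = 1100.00, centroid at (-7.00, 241.00).
ΣA = 6880.00 in²
ΣAX̄ = (2000.00)(68.00) + (3780.00)(9.00) + (1100.00)(-7.00) = 162320.00 in³
ΣAȲ = (2000.00)(10.00) + (3780.00)(125.00) + (1100.00)(241.00) = 757600.00 in³
X̄ = 162320.00 / 6880.00 = 23.59 in
Ȳ = 757600.00 / 6880.00 = 110.12 in

X̄ = 23.59 in, Ȳ = 110.12 in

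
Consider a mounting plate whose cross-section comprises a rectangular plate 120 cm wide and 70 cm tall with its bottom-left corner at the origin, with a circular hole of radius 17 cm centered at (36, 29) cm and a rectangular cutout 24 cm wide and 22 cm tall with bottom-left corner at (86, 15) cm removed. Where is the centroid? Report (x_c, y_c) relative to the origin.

plate: A = 120 × 70 = 8400.00, centroid at (60.00, 35.00).
hole 1: A = −π·17² = -907.92, centroid at (36.00, 29.00).
hole 2: A = −(24 × 22) = -528.00, centroid at (98.00, 26.00).
ΣA = 6964.08 cm²
ΣAx_c = (8400.00)(60.00) + (-907.92)(36.00) + (-528.00)(98.00) = 419570.87 cm³
ΣAy_c = (8400.00)(35.00) + (-907.92)(29.00) + (-528.00)(26.00) = 253942.31 cm³
x_c = 419570.87 / 6964.08 = 60.25 cm
y_c = 253942.31 / 6964.08 = 36.46 cm

x_c = 60.25 cm, y_c = 36.46 cm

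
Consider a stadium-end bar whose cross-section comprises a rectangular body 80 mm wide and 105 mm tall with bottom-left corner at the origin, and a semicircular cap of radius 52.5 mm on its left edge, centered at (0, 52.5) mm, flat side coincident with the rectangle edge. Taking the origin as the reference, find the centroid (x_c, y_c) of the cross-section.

x_c = 18.82 mm, y_c = 52.50 mm

rectangular body: A = 80 × 105 = 8400.00, centroid at (40.00, 52.50).
semicircular end: A = ½π·52.5² = 4329.51, centroid at (-22.28, 52.50).
ΣA = 12729.51 mm²
ΣAx_c = (8400.00)(40.00) + (4329.51)(-22.28) = 239531.25 mm³
ΣAy_c = (8400.00)(52.50) + (4329.51)(52.50) = 668299.14 mm³
x_c = 239531.25 / 12729.51 = 18.82 mm
y_c = 668299.14 / 12729.51 = 52.50 mm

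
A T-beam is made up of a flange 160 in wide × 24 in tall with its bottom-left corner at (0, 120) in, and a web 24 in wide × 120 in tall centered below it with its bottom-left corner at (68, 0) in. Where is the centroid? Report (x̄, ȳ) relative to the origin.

x̄ = 80.00 in, ȳ = 101.14 in

web: A = 24 × 120 = 2880.00, centroid at (80.00, 60.00).
flange: A = 160 × 24 = 3840.00, centroid at (80.00, 132.00).
ΣA = 6720.00 in²
ΣAx̄ = (2880.00)(80.00) + (3840.00)(80.00) = 537600.00 in³
ΣAȳ = (2880.00)(60.00) + (3840.00)(132.00) = 679680.00 in³
x̄ = 537600.00 / 6720.00 = 80.00 in
ȳ = 679680.00 / 6720.00 = 101.14 in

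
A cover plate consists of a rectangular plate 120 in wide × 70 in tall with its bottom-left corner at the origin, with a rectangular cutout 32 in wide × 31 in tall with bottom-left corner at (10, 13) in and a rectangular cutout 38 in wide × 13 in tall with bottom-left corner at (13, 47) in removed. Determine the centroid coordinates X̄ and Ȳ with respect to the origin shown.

Part | A | x̄ᵢ | ȳᵢ | A·x̄ᵢ | A·ȳᵢ
plate | 8400.00 | 60.00 | 35.00 | 504000.00 | 294000.00
hole 1 | -992.00 | 26.00 | 28.50 | -25792.00 | -28272.00
hole 2 | -494.00 | 32.00 | 53.50 | -15808.00 | -26429.00
Σ | 6914.00 |  |  | 462400.00 | 239299.00
X̄ = 462400.00 / 6914.00 = 66.88 in
Ȳ = 239299.00 / 6914.00 = 34.61 in

X̄ = 66.88 in, Ȳ = 34.61 in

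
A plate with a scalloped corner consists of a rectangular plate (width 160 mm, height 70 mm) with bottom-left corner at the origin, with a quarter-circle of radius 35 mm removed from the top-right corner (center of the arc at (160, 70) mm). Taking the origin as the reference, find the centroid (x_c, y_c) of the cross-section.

Part | A | x̄ᵢ | ȳᵢ | A·x̄ᵢ | A·ȳᵢ
plate | 11200.00 | 80.00 | 35.00 | 896000.00 | 392000.00
removed quarter-circle | -962.11 | 145.15 | 55.15 | -139646.37 | -53056.23
Σ | 10237.89 |  |  | 756353.63 | 338943.77
x_c = 756353.63 / 10237.89 = 73.88 mm
y_c = 338943.77 / 10237.89 = 33.11 mm

x_c = 73.88 mm, y_c = 33.11 mm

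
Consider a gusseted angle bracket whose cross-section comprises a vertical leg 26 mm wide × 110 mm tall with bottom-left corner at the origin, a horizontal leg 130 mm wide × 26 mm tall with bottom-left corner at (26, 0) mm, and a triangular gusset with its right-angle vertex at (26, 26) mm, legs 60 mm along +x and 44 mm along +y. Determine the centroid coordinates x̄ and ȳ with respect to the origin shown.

Part | A | x̄ᵢ | ȳᵢ | A·x̄ᵢ | A·ȳᵢ
vertical leg | 2860.00 | 13.00 | 55.00 | 37180.00 | 157300.00
horizontal leg | 3380.00 | 91.00 | 13.00 | 307580.00 | 43940.00
gusset | 1320.00 | 46.00 | 40.67 | 60720.00 | 53680.00
Σ | 7560.00 |  |  | 405480.00 | 254920.00
x̄ = 405480.00 / 7560.00 = 53.63 mm
ȳ = 254920.00 / 7560.00 = 33.72 mm

x̄ = 53.63 mm, ȳ = 33.72 mm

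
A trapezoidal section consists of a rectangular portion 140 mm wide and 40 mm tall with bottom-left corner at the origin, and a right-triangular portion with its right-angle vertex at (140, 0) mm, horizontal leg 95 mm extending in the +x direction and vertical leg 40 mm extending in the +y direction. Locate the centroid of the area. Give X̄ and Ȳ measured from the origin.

X̄ = 95.76 mm, Ȳ = 18.31 mm

rectangular portion: A = 140 × 40 = 5600.00, centroid at (70.00, 20.00).
triangular portion: A = ½·95·40 = 1900.00, centroid at (171.67, 13.33).
ΣA = 7500.00 mm²
ΣAX̄ = (5600.00)(70.00) + (1900.00)(171.67) = 718166.67 mm³
ΣAȲ = (5600.00)(20.00) + (1900.00)(13.33) = 137333.33 mm³
X̄ = 718166.67 / 7500.00 = 95.76 mm
Ȳ = 137333.33 / 7500.00 = 18.31 mm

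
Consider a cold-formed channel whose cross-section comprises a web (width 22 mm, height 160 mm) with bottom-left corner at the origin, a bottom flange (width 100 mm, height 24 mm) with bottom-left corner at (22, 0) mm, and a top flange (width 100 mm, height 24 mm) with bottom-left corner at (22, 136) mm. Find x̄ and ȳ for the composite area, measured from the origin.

web: A = 22 × 160 = 3520.00, centroid at (11.00, 80.00).
bottom flange: A = 100 × 24 = 2400.00, centroid at (72.00, 12.00).
top flange: A = 100 × 24 = 2400.00, centroid at (72.00, 148.00).
ΣA = 8320.00 mm², ΣAx̄ = 384320.00 mm³, ΣAȳ = 665600.00 mm³.
x̄ = 384320.00/8320.00 = 46.19 mm; ȳ = 665600.00/8320.00 = 80.00 mm.

x̄ = 46.19 mm, ȳ = 80.00 mm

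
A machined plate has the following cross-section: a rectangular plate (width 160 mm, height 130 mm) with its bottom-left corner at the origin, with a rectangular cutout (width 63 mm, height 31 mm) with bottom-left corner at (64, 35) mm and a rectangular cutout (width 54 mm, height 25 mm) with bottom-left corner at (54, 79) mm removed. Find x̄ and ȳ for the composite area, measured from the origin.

Part | A | x̄ᵢ | ȳᵢ | A·x̄ᵢ | A·ȳᵢ
plate | 20800.00 | 80.00 | 65.00 | 1664000.00 | 1352000.00
hole 1 | -1953.00 | 95.50 | 50.50 | -186511.50 | -98626.50
hole 2 | -1350.00 | 81.00 | 91.50 | -109350.00 | -123525.00
Σ | 17497.00 |  |  | 1368138.50 | 1129848.50
x̄ = 1368138.50 / 17497.00 = 78.19 mm
ȳ = 1129848.50 / 17497.00 = 64.57 mm

x̄ = 78.19 mm, ȳ = 64.57 mm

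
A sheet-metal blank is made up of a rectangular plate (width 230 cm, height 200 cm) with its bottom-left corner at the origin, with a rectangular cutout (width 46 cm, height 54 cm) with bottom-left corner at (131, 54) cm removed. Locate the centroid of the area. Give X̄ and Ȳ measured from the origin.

X̄ = 112.77 cm, Ȳ = 101.08 cm

plate: A = 230 × 200 = 46000.00, centroid at (115.00, 100.00).
hole: A = −(46 × 54) = -2484.00, centroid at (154.00, 81.00).
ΣA = 43516.00 cm²
ΣAX̄ = (46000.00)(115.00) + (-2484.00)(154.00) = 4907464.00 cm³
ΣAȲ = (46000.00)(100.00) + (-2484.00)(81.00) = 4398796.00 cm³
X̄ = 4907464.00 / 43516.00 = 112.77 cm
Ȳ = 4398796.00 / 43516.00 = 101.08 cm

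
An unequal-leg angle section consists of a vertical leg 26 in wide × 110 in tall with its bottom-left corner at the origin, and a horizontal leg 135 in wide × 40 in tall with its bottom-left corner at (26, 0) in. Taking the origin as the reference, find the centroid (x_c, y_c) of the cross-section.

Part | A | x̄ᵢ | ȳᵢ | A·x̄ᵢ | A·ȳᵢ
vertical leg | 2860.00 | 13.00 | 55.00 | 37180.00 | 157300.00
horizontal leg | 5400.00 | 93.50 | 20.00 | 504900.00 | 108000.00
Σ | 8260.00 |  |  | 542080.00 | 265300.00
x_c = 542080.00 / 8260.00 = 65.63 in
y_c = 265300.00 / 8260.00 = 32.12 in

x_c = 65.63 in, y_c = 32.12 in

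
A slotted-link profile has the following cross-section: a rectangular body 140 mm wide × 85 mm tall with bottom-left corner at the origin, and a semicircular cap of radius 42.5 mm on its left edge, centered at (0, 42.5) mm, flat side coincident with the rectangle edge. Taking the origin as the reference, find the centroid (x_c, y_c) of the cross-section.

rectangular body: A = 140 × 85 = 11900.00, centroid at (70.00, 42.50).
semicircular end: A = ½π·42.5² = 2837.25, centroid at (-18.04, 42.50).
ΣA = 14737.25 mm²
ΣAx_c = (11900.00)(70.00) + (2837.25)(-18.04) = 781822.92 mm³
ΣAy_c = (11900.00)(42.50) + (2837.25)(42.50) = 626333.16 mm³
x_c = 781822.92 / 14737.25 = 53.05 mm
y_c = 626333.16 / 14737.25 = 42.50 mm

x_c = 53.05 mm, y_c = 42.50 mm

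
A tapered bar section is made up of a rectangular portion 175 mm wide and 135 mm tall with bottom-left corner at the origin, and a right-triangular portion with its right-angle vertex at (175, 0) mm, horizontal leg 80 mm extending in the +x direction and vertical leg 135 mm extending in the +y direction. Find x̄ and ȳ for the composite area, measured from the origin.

Part | A | x̄ᵢ | ȳᵢ | A·x̄ᵢ | A·ȳᵢ
rectangular portion | 23625.00 | 87.50 | 67.50 | 2067187.50 | 1594687.50
triangular portion | 5400.00 | 201.67 | 45.00 | 1089000.00 | 243000.00
Σ | 29025.00 |  |  | 3156187.50 | 1837687.50
x̄ = 3156187.50 / 29025.00 = 108.74 mm
ȳ = 1837687.50 / 29025.00 = 63.31 mm

x̄ = 108.74 mm, ȳ = 63.31 mm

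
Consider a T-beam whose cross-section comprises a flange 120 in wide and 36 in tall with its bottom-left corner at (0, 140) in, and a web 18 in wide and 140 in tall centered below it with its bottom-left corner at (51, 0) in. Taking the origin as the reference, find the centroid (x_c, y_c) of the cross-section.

web: A = 18 × 140 = 2520.00, centroid at (60.00, 70.00).
flange: A = 120 × 36 = 4320.00, centroid at (60.00, 158.00).
ΣA = 6840.00 in², ΣAx_c = 410400.00 in³, ΣAy_c = 858960.00 in³.
x_c = 410400.00/6840.00 = 60.00 in; y_c = 858960.00/6840.00 = 125.58 in.

x_c = 60.00 in, y_c = 125.58 in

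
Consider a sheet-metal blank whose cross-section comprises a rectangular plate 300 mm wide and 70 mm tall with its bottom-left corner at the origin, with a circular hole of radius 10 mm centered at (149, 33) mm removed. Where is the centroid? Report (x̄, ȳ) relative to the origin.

plate: A = 300 × 70 = 21000.00, centroid at (150.00, 35.00).
hole: A = −π·10² = -314.16, centroid at (149.00, 33.00).
ΣA = 20685.84 mm², ΣAx̄ = 3103190.27 mm³, ΣAȳ = 724632.74 mm³.
x̄ = 3103190.27/20685.84 = 150.02 mm; ȳ = 724632.74/20685.84 = 35.03 mm.

x̄ = 150.02 mm, ȳ = 35.03 mm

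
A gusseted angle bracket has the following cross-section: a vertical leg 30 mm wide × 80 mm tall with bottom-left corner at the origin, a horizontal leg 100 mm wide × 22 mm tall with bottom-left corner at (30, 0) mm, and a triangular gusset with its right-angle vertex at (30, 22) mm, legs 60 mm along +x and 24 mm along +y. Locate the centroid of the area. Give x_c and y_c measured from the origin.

vertical leg: A = 30 × 80 = 2400.00, centroid at (15.00, 40.00).
horizontal leg: A = 100 × 22 = 2200.00, centroid at (80.00, 11.00).
gusset: A = ½·60·24 = 720.00, centroid at (50.00, 30.00).
ΣA = 5320.00 mm²
ΣAx_c = (2400.00)(15.00) + (2200.00)(80.00) + (720.00)(50.00) = 248000.00 mm³
ΣAy_c = (2400.00)(40.00) + (2200.00)(11.00) + (720.00)(30.00) = 141800.00 mm³
x_c = 248000.00 / 5320.00 = 46.62 mm
y_c = 141800.00 / 5320.00 = 26.65 mm

x_c = 46.62 mm, y_c = 26.65 mm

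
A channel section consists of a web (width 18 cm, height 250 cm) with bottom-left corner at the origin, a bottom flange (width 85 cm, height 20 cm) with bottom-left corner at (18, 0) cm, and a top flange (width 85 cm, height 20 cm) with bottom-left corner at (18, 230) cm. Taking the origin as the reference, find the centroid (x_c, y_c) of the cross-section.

x_c = 31.16 cm, y_c = 125.00 cm

web: A = 18 × 250 = 4500.00, centroid at (9.00, 125.00).
bottom flange: A = 85 × 20 = 1700.00, centroid at (60.50, 10.00).
top flange: A = 85 × 20 = 1700.00, centroid at (60.50, 240.00).
ΣA = 7900.00 cm², ΣAx_c = 246200.00 cm³, ΣAy_c = 987500.00 cm³.
x_c = 246200.00/7900.00 = 31.16 cm; y_c = 987500.00/7900.00 = 125.00 cm.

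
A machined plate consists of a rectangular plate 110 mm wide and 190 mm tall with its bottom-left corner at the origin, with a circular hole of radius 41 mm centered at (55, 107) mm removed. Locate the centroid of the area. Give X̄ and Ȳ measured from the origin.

X̄ = 55.00 mm, Ȳ = 90.94 mm

plate: A = 110 × 190 = 20900.00, centroid at (55.00, 95.00).
hole: A = −π·41² = -5281.02, centroid at (55.00, 107.00).
ΣA = 15618.98 mm², ΣAX̄ = 859044.05 mm³, ΣAȲ = 1420431.15 mm³.
X̄ = 859044.05/15618.98 = 55.00 mm; Ȳ = 1420431.15/15618.98 = 90.94 mm.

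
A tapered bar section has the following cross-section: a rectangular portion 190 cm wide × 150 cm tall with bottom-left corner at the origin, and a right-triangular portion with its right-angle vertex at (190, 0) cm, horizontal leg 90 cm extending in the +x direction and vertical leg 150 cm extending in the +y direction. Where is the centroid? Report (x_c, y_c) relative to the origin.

x_c = 118.94 cm, y_c = 70.21 cm

Part | A | x̄ᵢ | ȳᵢ | A·x̄ᵢ | A·ȳᵢ
rectangular portion | 28500.00 | 95.00 | 75.00 | 2707500.00 | 2137500.00
triangular portion | 6750.00 | 220.00 | 50.00 | 1485000.00 | 337500.00
Σ | 35250.00 |  |  | 4192500.00 | 2475000.00
x_c = 4192500.00 / 35250.00 = 118.94 cm
y_c = 2475000.00 / 35250.00 = 70.21 cm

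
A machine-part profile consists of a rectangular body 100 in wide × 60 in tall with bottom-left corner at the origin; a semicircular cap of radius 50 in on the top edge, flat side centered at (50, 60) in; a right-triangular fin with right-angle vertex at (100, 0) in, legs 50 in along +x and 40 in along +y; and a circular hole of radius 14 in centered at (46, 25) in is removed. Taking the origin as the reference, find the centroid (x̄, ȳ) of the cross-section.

x̄ = 56.70 in, ȳ = 48.19 in

rectangular body: A = 100 × 60 = 6000.00, centroid at (50.00, 30.00).
semicircular top: A = ½π·50² = 3926.99, centroid at (50.00, 81.22).
triangular fin: A = ½·50·40 = 1000.00, centroid at (116.67, 13.33).
hole: A = −π·14² = -615.75, centroid at (46.00, 25.00).
ΣA = 10311.24 in²
ΣAx̄ = (6000.00)(50.00) + (3926.99)(50.00) + (1000.00)(116.67) + (-615.75)(46.00) = 584691.61 in³
ΣAȳ = (6000.00)(30.00) + (3926.99)(81.22) + (1000.00)(13.33) + (-615.75)(25.00) = 496892.31 in³
x̄ = 584691.61 / 10311.24 = 56.70 in
ȳ = 496892.31 / 10311.24 = 48.19 in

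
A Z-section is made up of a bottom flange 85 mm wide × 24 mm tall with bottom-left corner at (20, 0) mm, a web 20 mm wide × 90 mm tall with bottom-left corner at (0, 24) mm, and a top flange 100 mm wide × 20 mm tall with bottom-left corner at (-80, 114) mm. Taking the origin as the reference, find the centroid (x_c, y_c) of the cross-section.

x_c = 14.64 mm, y_c = 67.92 mm

bottom flange: A = 85 × 24 = 2040.00, centroid at (62.50, 12.00).
web: A = 20 × 90 = 1800.00, centroid at (10.00, 69.00).
top flange: A = 100 × 20 = 2000.00, centroid at (-30.00, 124.00).
ΣA = 5840.00 mm²
ΣAx_c = (2040.00)(62.50) + (1800.00)(10.00) + (2000.00)(-30.00) = 85500.00 mm³
ΣAy_c = (2040.00)(12.00) + (1800.00)(69.00) + (2000.00)(124.00) = 396680.00 mm³
x_c = 85500.00 / 5840.00 = 14.64 mm
y_c = 396680.00 / 5840.00 = 67.92 mm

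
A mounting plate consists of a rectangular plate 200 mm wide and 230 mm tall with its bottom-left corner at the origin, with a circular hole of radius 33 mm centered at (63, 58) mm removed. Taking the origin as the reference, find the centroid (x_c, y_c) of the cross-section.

Part | A | x̄ᵢ | ȳᵢ | A·x̄ᵢ | A·ȳᵢ
plate | 46000.00 | 100.00 | 115.00 | 4600000.00 | 5290000.00
hole | -3421.19 | 63.00 | 58.00 | -215535.25 | -198429.28
Σ | 42578.81 |  |  | 4384464.75 | 5091570.72
x_c = 4384464.75 / 42578.81 = 102.97 mm
y_c = 5091570.72 / 42578.81 = 119.58 mm

x_c = 102.97 mm, y_c = 119.58 mm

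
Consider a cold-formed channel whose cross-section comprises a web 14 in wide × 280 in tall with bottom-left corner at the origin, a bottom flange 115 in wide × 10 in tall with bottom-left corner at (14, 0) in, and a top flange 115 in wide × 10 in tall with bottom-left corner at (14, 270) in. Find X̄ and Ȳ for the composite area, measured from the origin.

X̄ = 30.85 in, Ȳ = 140.00 in

web: A = 14 × 280 = 3920.00, centroid at (7.00, 140.00).
bottom flange: A = 115 × 10 = 1150.00, centroid at (71.50, 5.00).
top flange: A = 115 × 10 = 1150.00, centroid at (71.50, 275.00).
ΣA = 6220.00 in², ΣAX̄ = 191890.00 in³, ΣAȲ = 870800.00 in³.
X̄ = 191890.00/6220.00 = 30.85 in; Ȳ = 870800.00/6220.00 = 140.00 in.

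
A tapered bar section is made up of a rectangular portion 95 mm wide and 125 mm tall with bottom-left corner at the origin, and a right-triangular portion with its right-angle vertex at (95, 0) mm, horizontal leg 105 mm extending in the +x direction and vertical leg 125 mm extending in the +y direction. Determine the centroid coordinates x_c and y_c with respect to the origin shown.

Part | A | x̄ᵢ | ȳᵢ | A·x̄ᵢ | A·ȳᵢ
rectangular portion | 11875.00 | 47.50 | 62.50 | 564062.50 | 742187.50
triangular portion | 6562.50 | 130.00 | 41.67 | 853125.00 | 273437.50
Σ | 18437.50 |  |  | 1417187.50 | 1015625.00
x_c = 1417187.50 / 18437.50 = 76.86 mm
y_c = 1015625.00 / 18437.50 = 55.08 mm

x_c = 76.86 mm, y_c = 55.08 mm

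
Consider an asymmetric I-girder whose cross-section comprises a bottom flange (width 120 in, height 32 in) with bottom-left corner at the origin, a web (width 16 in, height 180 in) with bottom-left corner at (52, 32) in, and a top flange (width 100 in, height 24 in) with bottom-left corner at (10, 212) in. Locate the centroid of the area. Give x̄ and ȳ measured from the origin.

x̄ = 60.00 in, ȳ = 104.21 in

bottom flange: A = 120 × 32 = 3840.00, centroid at (60.00, 16.00).
web: A = 16 × 180 = 2880.00, centroid at (60.00, 122.00).
top flange: A = 100 × 24 = 2400.00, centroid at (60.00, 224.00).
ΣA = 9120.00 in²
ΣAx̄ = (3840.00)(60.00) + (2880.00)(60.00) + (2400.00)(60.00) = 547200.00 in³
ΣAȳ = (3840.00)(16.00) + (2880.00)(122.00) + (2400.00)(224.00) = 950400.00 in³
x̄ = 547200.00 / 9120.00 = 60.00 in
ȳ = 950400.00 / 9120.00 = 104.21 in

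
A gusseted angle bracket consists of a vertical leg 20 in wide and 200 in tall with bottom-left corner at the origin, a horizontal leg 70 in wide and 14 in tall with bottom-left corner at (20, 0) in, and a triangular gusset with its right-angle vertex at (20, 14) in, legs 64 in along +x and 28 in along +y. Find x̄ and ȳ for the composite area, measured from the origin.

vertical leg: A = 20 × 200 = 4000.00, centroid at (10.00, 100.00).
horizontal leg: A = 70 × 14 = 980.00, centroid at (55.00, 7.00).
gusset: A = ½·64·28 = 896.00, centroid at (41.33, 23.33).
ΣA = 5876.00 in², ΣAx̄ = 130934.67 in³, ΣAȳ = 427766.67 in³.
x̄ = 130934.67/5876.00 = 22.28 in; ȳ = 427766.67/5876.00 = 72.80 in.

x̄ = 22.28 in, ȳ = 72.80 in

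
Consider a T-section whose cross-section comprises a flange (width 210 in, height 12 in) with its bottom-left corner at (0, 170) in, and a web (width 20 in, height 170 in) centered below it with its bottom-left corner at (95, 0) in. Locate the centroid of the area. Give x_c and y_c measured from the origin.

x_c = 105.00 in, y_c = 123.74 in

web: A = 20 × 170 = 3400.00, centroid at (105.00, 85.00).
flange: A = 210 × 12 = 2520.00, centroid at (105.00, 176.00).
ΣA = 5920.00 in²
ΣAx_c = (3400.00)(105.00) + (2520.00)(105.00) = 621600.00 in³
ΣAy_c = (3400.00)(85.00) + (2520.00)(176.00) = 732520.00 in³
x_c = 621600.00 / 5920.00 = 105.00 in
y_c = 732520.00 / 5920.00 = 123.74 in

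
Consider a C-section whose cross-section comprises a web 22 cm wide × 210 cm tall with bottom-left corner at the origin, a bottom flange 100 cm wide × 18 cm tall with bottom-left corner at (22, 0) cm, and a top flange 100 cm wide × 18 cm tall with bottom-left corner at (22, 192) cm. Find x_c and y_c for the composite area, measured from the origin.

x_c = 37.72 cm, y_c = 105.00 cm

web: A = 22 × 210 = 4620.00, centroid at (11.00, 105.00).
bottom flange: A = 100 × 18 = 1800.00, centroid at (72.00, 9.00).
top flange: A = 100 × 18 = 1800.00, centroid at (72.00, 201.00).
ΣA = 8220.00 cm²
ΣAx_c = (4620.00)(11.00) + (1800.00)(72.00) + (1800.00)(72.00) = 310020.00 cm³
ΣAy_c = (4620.00)(105.00) + (1800.00)(9.00) + (1800.00)(201.00) = 863100.00 cm³
x_c = 310020.00 / 8220.00 = 37.72 cm
y_c = 863100.00 / 8220.00 = 105.00 cm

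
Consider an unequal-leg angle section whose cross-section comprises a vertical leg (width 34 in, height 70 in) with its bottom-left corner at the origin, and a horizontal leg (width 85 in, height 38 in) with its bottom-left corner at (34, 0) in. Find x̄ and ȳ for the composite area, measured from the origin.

x̄ = 51.26 in, ȳ = 25.79 in

vertical leg: A = 34 × 70 = 2380.00, centroid at (17.00, 35.00).
horizontal leg: A = 85 × 38 = 3230.00, centroid at (76.50, 19.00).
ΣA = 5610.00 in²
ΣAx̄ = (2380.00)(17.00) + (3230.00)(76.50) = 287555.00 in³
ΣAȳ = (2380.00)(35.00) + (3230.00)(19.00) = 144670.00 in³
x̄ = 287555.00 / 5610.00 = 51.26 in
ȳ = 144670.00 / 5610.00 = 25.79 in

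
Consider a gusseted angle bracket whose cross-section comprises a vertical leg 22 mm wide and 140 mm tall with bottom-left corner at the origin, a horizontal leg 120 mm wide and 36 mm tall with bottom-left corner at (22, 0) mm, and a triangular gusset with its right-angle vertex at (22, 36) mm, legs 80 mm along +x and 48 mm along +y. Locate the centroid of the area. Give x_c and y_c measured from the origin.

x_c = 51.67 mm, y_c = 42.19 mm

vertical leg: A = 22 × 140 = 3080.00, centroid at (11.00, 70.00).
horizontal leg: A = 120 × 36 = 4320.00, centroid at (82.00, 18.00).
gusset: A = ½·80·48 = 1920.00, centroid at (48.67, 52.00).
ΣA = 9320.00 mm², ΣAx_c = 481560.00 mm³, ΣAy_c = 393200.00 mm³.
x_c = 481560.00/9320.00 = 51.67 mm; y_c = 393200.00/9320.00 = 42.19 mm.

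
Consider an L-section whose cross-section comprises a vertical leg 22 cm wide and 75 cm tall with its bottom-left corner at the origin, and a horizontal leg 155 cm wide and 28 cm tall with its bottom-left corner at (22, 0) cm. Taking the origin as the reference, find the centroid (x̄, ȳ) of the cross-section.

x̄ = 75.12 cm, ȳ = 20.47 cm

vertical leg: A = 22 × 75 = 1650.00, centroid at (11.00, 37.50).
horizontal leg: A = 155 × 28 = 4340.00, centroid at (99.50, 14.00).
ΣA = 5990.00 cm², ΣAx̄ = 449980.00 cm³, ΣAȳ = 122635.00 cm³.
x̄ = 449980.00/5990.00 = 75.12 cm; ȳ = 122635.00/5990.00 = 20.47 cm.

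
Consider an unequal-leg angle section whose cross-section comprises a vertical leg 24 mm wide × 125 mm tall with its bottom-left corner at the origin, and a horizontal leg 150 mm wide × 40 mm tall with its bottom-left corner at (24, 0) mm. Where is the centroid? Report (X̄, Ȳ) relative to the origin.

X̄ = 70.00 mm, Ȳ = 34.17 mm

vertical leg: A = 24 × 125 = 3000.00, centroid at (12.00, 62.50).
horizontal leg: A = 150 × 40 = 6000.00, centroid at (99.00, 20.00).
ΣA = 9000.00 mm²
ΣAX̄ = (3000.00)(12.00) + (6000.00)(99.00) = 630000.00 mm³
ΣAȲ = (3000.00)(62.50) + (6000.00)(20.00) = 307500.00 mm³
X̄ = 630000.00 / 9000.00 = 70.00 mm
Ȳ = 307500.00 / 9000.00 = 34.17 mm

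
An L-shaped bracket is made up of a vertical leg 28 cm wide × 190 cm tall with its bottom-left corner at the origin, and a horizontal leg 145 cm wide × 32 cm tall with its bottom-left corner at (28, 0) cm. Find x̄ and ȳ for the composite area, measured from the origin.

vertical leg: A = 28 × 190 = 5320.00, centroid at (14.00, 95.00).
horizontal leg: A = 145 × 32 = 4640.00, centroid at (100.50, 16.00).
ΣA = 9960.00 cm², ΣAx̄ = 540800.00 cm³, ΣAȳ = 579640.00 cm³.
x̄ = 540800.00/9960.00 = 54.30 cm; ȳ = 579640.00/9960.00 = 58.20 cm.

x̄ = 54.30 cm, ȳ = 58.20 cm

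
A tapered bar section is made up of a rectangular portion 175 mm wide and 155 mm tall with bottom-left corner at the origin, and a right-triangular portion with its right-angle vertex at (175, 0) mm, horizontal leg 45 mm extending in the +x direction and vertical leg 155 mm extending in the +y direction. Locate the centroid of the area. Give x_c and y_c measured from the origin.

Part | A | x̄ᵢ | ȳᵢ | A·x̄ᵢ | A·ȳᵢ
rectangular portion | 27125.00 | 87.50 | 77.50 | 2373437.50 | 2102187.50
triangular portion | 3487.50 | 190.00 | 51.67 | 662625.00 | 180187.50
Σ | 30612.50 |  |  | 3036062.50 | 2282375.00
x_c = 3036062.50 / 30612.50 = 99.18 mm
y_c = 2282375.00 / 30612.50 = 74.56 mm

x_c = 99.18 mm, y_c = 74.56 mm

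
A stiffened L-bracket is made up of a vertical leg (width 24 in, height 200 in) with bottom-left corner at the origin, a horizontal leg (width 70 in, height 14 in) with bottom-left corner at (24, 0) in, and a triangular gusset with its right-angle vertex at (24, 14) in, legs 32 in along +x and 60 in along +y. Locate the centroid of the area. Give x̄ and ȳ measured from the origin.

x̄ = 22.06 in, ȳ = 77.08 in

vertical leg: A = 24 × 200 = 4800.00, centroid at (12.00, 100.00).
horizontal leg: A = 70 × 14 = 980.00, centroid at (59.00, 7.00).
gusset: A = ½·32·60 = 960.00, centroid at (34.67, 34.00).
ΣA = 6740.00 in², ΣAx̄ = 148700.00 in³, ΣAȳ = 519500.00 in³.
x̄ = 148700.00/6740.00 = 22.06 in; ȳ = 519500.00/6740.00 = 77.08 in.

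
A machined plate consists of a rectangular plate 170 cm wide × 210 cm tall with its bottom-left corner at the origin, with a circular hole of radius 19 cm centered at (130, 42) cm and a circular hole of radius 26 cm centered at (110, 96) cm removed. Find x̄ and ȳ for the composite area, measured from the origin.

plate: A = 170 × 210 = 35700.00, centroid at (85.00, 105.00).
hole 1: A = −π·19² = -1134.11, centroid at (130.00, 42.00).
hole 2: A = −π·26² = -2123.72, centroid at (110.00, 96.00).
ΣA = 32442.17 cm²
ΣAx̄ = (35700.00)(85.00) + (-1134.11)(130.00) + (-2123.72)(110.00) = 2653456.23 cm³
ΣAȳ = (35700.00)(105.00) + (-1134.11)(42.00) + (-2123.72)(96.00) = 3496990.38 cm³
x̄ = 2653456.23 / 32442.17 = 81.79 cm
ȳ = 3496990.38 / 32442.17 = 107.79 cm

x̄ = 81.79 cm, ȳ = 107.79 cm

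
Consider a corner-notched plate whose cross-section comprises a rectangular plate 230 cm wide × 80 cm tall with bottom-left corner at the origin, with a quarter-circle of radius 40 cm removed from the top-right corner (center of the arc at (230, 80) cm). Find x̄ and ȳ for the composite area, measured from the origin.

x̄ = 107.81 cm, ȳ = 38.31 cm

plate: A = 230 × 80 = 18400.00, centroid at (115.00, 40.00).
removed quarter-circle: A = −¼π·40² = -1256.64, centroid at (213.02, 63.02).
ΣA = 17143.36 cm²
ΣAx̄ = (18400.00)(115.00) + (-1256.64)(213.02) = 1848306.81 cm³
ΣAȳ = (18400.00)(40.00) + (-1256.64)(63.02) = 656802.37 cm³
x̄ = 1848306.81 / 17143.36 = 107.81 cm
ȳ = 656802.37 / 17143.36 = 38.31 cm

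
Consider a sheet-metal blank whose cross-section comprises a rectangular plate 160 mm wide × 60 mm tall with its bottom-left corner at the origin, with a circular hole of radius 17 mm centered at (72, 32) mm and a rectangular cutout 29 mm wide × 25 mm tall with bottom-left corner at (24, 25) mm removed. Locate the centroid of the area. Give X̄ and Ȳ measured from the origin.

Part | A | x̄ᵢ | ȳᵢ | A·x̄ᵢ | A·ȳᵢ
plate | 9600.00 | 80.00 | 30.00 | 768000.00 | 288000.00
hole 1 | -907.92 | 72.00 | 32.00 | -65370.26 | -29053.45
hole 2 | -725.00 | 38.50 | 37.50 | -27912.50 | -27187.50
Σ | 7967.08 |  |  | 674717.24 | 231759.05
X̄ = 674717.24 / 7967.08 = 84.69 mm
Ȳ = 231759.05 / 7967.08 = 29.09 mm

X̄ = 84.69 mm, Ȳ = 29.09 mm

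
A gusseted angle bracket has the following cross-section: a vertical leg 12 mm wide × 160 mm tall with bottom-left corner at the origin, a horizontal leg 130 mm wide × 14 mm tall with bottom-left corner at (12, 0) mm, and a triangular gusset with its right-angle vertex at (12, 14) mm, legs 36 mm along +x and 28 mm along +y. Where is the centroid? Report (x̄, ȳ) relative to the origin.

x̄ = 38.59 mm, ȳ = 41.97 mm

vertical leg: A = 12 × 160 = 1920.00, centroid at (6.00, 80.00).
horizontal leg: A = 130 × 14 = 1820.00, centroid at (77.00, 7.00).
gusset: A = ½·36·28 = 504.00, centroid at (24.00, 23.33).
ΣA = 4244.00 mm²
ΣAx̄ = (1920.00)(6.00) + (1820.00)(77.00) + (504.00)(24.00) = 163756.00 mm³
ΣAȳ = (1920.00)(80.00) + (1820.00)(7.00) + (504.00)(23.33) = 178100.00 mm³
x̄ = 163756.00 / 4244.00 = 38.59 mm
ȳ = 178100.00 / 4244.00 = 41.97 mm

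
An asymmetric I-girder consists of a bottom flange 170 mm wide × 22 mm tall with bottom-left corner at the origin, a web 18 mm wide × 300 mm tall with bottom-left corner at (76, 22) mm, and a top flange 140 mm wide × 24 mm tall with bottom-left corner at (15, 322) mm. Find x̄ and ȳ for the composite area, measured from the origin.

x̄ = 85.00 mm, ȳ = 167.37 mm

bottom flange: A = 170 × 22 = 3740.00, centroid at (85.00, 11.00).
web: A = 18 × 300 = 5400.00, centroid at (85.00, 172.00).
top flange: A = 140 × 24 = 3360.00, centroid at (85.00, 334.00).
ΣA = 12500.00 mm², ΣAx̄ = 1062500.00 mm³, ΣAȳ = 2092180.00 mm³.
x̄ = 1062500.00/12500.00 = 85.00 mm; ȳ = 2092180.00/12500.00 = 167.37 mm.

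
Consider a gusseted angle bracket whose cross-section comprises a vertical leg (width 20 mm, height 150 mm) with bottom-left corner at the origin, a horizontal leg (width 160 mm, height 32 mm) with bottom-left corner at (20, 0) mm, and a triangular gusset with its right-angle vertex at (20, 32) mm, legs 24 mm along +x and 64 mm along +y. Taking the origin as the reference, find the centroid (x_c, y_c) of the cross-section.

vertical leg: A = 20 × 150 = 3000.00, centroid at (10.00, 75.00).
horizontal leg: A = 160 × 32 = 5120.00, centroid at (100.00, 16.00).
gusset: A = ½·24·64 = 768.00, centroid at (28.00, 53.33).
ΣA = 8888.00 mm², ΣAx_c = 563504.00 mm³, ΣAy_c = 347880.00 mm³.
x_c = 563504.00/8888.00 = 63.40 mm; y_c = 347880.00/8888.00 = 39.14 mm.

x_c = 63.40 mm, y_c = 39.14 mm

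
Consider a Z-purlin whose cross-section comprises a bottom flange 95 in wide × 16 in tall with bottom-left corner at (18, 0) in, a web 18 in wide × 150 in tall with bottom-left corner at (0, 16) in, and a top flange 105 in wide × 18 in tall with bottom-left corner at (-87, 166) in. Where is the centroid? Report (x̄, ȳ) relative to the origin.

x̄ = 9.60 in, ȳ = 96.34 in

bottom flange: A = 95 × 16 = 1520.00, centroid at (65.50, 8.00).
web: A = 18 × 150 = 2700.00, centroid at (9.00, 91.00).
top flange: A = 105 × 18 = 1890.00, centroid at (-34.50, 175.00).
ΣA = 6110.00 in²
ΣAx̄ = (1520.00)(65.50) + (2700.00)(9.00) + (1890.00)(-34.50) = 58655.00 in³
ΣAȳ = (1520.00)(8.00) + (2700.00)(91.00) + (1890.00)(175.00) = 588610.00 in³
x̄ = 58655.00 / 6110.00 = 9.60 in
ȳ = 588610.00 / 6110.00 = 96.34 in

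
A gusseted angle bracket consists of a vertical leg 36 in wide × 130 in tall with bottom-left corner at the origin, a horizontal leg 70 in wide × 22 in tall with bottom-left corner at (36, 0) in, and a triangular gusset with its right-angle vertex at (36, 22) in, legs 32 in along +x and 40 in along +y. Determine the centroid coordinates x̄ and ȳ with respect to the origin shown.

x̄ = 32.57 in, ȳ = 50.11 in

Part | A | x̄ᵢ | ȳᵢ | A·x̄ᵢ | A·ȳᵢ
vertical leg | 4680.00 | 18.00 | 65.00 | 84240.00 | 304200.00
horizontal leg | 1540.00 | 71.00 | 11.00 | 109340.00 | 16940.00
gusset | 640.00 | 46.67 | 35.33 | 29866.67 | 22613.33
Σ | 6860.00 |  |  | 223446.67 | 343753.33
x̄ = 223446.67 / 6860.00 = 32.57 in
ȳ = 343753.33 / 6860.00 = 50.11 in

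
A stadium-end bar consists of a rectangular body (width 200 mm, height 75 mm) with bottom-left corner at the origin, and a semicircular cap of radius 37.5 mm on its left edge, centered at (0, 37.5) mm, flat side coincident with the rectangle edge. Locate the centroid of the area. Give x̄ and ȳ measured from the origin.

x̄ = 85.12 mm, ȳ = 37.50 mm

rectangular body: A = 200 × 75 = 15000.00, centroid at (100.00, 37.50).
semicircular end: A = ½π·37.5² = 2208.93, centroid at (-15.92, 37.50).
ΣA = 17208.93 mm²
ΣAx̄ = (15000.00)(100.00) + (2208.93)(-15.92) = 1464843.75 mm³
ΣAȳ = (15000.00)(37.50) + (2208.93)(37.50) = 645334.96 mm³
x̄ = 1464843.75 / 17208.93 = 85.12 mm
ȳ = 645334.96 / 17208.93 = 37.50 mm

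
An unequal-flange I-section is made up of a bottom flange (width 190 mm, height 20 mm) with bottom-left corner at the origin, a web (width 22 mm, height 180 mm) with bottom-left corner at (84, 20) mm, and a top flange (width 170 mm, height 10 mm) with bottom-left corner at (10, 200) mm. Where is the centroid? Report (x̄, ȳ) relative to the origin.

x̄ = 95.00 mm, ȳ = 86.90 mm

bottom flange: A = 190 × 20 = 3800.00, centroid at (95.00, 10.00).
web: A = 22 × 180 = 3960.00, centroid at (95.00, 110.00).
top flange: A = 170 × 10 = 1700.00, centroid at (95.00, 205.00).
ΣA = 9460.00 mm², ΣAx̄ = 898700.00 mm³, ΣAȳ = 822100.00 mm³.
x̄ = 898700.00/9460.00 = 95.00 mm; ȳ = 822100.00/9460.00 = 86.90 mm.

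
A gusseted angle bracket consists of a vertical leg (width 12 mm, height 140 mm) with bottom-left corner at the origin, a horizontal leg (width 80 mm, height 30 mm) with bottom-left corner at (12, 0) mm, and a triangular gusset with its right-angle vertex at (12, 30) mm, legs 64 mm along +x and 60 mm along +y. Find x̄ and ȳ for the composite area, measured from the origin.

x̄ = 33.15 mm, ȳ = 41.60 mm

vertical leg: A = 12 × 140 = 1680.00, centroid at (6.00, 70.00).
horizontal leg: A = 80 × 30 = 2400.00, centroid at (52.00, 15.00).
gusset: A = ½·64·60 = 1920.00, centroid at (33.33, 50.00).
ΣA = 6000.00 mm²
ΣAx̄ = (1680.00)(6.00) + (2400.00)(52.00) + (1920.00)(33.33) = 198880.00 mm³
ΣAȳ = (1680.00)(70.00) + (2400.00)(15.00) + (1920.00)(50.00) = 249600.00 mm³
x̄ = 198880.00 / 6000.00 = 33.15 mm
ȳ = 249600.00 / 6000.00 = 41.60 mm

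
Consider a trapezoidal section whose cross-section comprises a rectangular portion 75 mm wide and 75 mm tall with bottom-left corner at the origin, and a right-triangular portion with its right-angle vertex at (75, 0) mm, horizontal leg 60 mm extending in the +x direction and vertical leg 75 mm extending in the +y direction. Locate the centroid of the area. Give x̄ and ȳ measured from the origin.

rectangular portion: A = 75 × 75 = 5625.00, centroid at (37.50, 37.50).
triangular portion: A = ½·60·75 = 2250.00, centroid at (95.00, 25.00).
ΣA = 7875.00 mm², ΣAx̄ = 424687.50 mm³, ΣAȳ = 267187.50 mm³.
x̄ = 424687.50/7875.00 = 53.93 mm; ȳ = 267187.50/7875.00 = 33.93 mm.

x̄ = 53.93 mm, ȳ = 33.93 mm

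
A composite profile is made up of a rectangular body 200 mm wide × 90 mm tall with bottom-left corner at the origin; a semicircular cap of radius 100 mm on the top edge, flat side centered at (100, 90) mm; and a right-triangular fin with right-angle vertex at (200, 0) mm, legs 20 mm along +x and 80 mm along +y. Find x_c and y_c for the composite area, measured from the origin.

x_c = 102.47 mm, y_c = 84.38 mm

rectangular body: A = 200 × 90 = 18000.00, centroid at (100.00, 45.00).
semicircular top: A = ½π·100² = 15707.96, centroid at (100.00, 132.44).
triangular fin: A = ½·20·80 = 800.00, centroid at (206.67, 26.67).
ΣA = 34507.96 mm²
ΣAx_c = (18000.00)(100.00) + (15707.96)(100.00) + (800.00)(206.67) = 3536129.66 mm³
ΣAy_c = (18000.00)(45.00) + (15707.96)(132.44) + (800.00)(26.67) = 2911716.69 mm³
x_c = 3536129.66 / 34507.96 = 102.47 mm
y_c = 2911716.69 / 34507.96 = 84.38 mm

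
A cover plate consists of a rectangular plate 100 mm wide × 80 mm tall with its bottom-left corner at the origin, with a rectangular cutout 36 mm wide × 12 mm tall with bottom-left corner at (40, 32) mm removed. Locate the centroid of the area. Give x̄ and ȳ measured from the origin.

x̄ = 49.54 mm, ȳ = 40.11 mm

plate: A = 100 × 80 = 8000.00, centroid at (50.00, 40.00).
hole: A = −(36 × 12) = -432.00, centroid at (58.00, 38.00).
ΣA = 7568.00 mm², ΣAx̄ = 374944.00 mm³, ΣAȳ = 303584.00 mm³.
x̄ = 374944.00/7568.00 = 49.54 mm; ȳ = 303584.00/7568.00 = 40.11 mm.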